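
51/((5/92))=4692/5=938.40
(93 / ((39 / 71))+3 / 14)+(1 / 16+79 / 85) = 21102799 / 123760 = 170.51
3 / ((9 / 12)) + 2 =6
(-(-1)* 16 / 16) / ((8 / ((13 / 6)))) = 13 / 48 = 0.27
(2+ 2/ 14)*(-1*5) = -75/ 7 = -10.71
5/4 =1.25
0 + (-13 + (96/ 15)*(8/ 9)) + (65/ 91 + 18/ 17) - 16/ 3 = -58216/ 5355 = -10.87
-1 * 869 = -869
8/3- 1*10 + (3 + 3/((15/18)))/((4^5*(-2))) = -225379/30720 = -7.34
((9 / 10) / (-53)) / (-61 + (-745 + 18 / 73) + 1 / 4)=1314 / 62329855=0.00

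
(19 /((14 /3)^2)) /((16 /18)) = 1539 /1568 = 0.98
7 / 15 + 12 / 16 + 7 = 493 / 60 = 8.22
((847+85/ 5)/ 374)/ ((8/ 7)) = 378/ 187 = 2.02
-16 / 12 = -4 / 3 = -1.33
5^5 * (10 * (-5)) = -156250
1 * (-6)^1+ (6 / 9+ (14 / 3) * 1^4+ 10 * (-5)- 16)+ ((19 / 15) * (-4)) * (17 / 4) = -441 / 5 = -88.20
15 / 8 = 1.88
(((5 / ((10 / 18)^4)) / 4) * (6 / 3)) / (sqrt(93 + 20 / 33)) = 6561 * sqrt(101937) / 772250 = 2.71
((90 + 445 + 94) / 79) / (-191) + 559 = 8434122 / 15089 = 558.96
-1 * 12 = -12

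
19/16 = 1.19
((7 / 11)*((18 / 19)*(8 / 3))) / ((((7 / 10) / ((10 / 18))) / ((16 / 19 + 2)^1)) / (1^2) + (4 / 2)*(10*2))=100800 / 2535797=0.04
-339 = -339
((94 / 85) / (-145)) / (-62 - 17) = 94 / 973675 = 0.00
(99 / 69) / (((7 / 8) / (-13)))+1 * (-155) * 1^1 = -28387 / 161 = -176.32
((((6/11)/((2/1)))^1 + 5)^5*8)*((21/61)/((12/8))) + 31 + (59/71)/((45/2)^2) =10612970390570371/1412461559025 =7513.81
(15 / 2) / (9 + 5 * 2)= 15 / 38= 0.39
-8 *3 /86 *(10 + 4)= -168 /43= -3.91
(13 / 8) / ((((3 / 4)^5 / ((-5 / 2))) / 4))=-16640 / 243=-68.48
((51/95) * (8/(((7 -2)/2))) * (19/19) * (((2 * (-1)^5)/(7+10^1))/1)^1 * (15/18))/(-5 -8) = 16/1235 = 0.01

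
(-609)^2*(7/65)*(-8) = -20769336/65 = -319528.25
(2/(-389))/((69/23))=-2/1167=-0.00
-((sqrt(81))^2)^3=-531441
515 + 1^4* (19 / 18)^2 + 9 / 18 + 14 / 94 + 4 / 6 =7879421 / 15228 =517.43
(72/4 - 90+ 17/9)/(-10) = 631/90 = 7.01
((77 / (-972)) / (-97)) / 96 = 77 / 9051264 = 0.00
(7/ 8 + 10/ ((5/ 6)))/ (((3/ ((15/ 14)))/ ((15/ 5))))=1545/ 112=13.79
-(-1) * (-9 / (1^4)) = -9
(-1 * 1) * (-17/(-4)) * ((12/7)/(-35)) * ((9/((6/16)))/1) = 1224/245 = 5.00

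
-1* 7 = -7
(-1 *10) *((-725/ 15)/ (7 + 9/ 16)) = 23200/ 363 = 63.91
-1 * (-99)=99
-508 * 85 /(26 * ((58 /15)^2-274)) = 2428875 /378859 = 6.41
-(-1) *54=54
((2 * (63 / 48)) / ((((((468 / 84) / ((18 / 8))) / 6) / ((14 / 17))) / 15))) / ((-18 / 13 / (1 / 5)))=-3087 / 272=-11.35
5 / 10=1 / 2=0.50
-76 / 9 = -8.44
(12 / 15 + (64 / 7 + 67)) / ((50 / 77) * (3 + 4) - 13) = -29623 / 3255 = -9.10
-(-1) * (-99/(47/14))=-1386/47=-29.49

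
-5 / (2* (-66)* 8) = 5 / 1056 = 0.00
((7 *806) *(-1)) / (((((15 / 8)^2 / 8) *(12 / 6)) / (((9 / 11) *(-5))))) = 26260.95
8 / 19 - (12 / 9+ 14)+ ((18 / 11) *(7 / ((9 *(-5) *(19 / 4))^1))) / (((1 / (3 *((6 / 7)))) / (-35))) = -10.09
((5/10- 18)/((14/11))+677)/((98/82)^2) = 637099/1372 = 464.36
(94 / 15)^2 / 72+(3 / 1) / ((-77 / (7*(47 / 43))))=473807 / 1915650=0.25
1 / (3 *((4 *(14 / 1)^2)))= 0.00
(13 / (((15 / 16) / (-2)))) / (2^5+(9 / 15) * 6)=-0.78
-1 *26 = -26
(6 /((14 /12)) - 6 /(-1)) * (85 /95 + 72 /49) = 171678 /6517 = 26.34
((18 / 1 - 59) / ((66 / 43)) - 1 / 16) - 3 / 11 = -14281 / 528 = -27.05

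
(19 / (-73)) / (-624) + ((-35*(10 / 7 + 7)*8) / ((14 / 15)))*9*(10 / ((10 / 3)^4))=-2938854943 / 1594320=-1843.33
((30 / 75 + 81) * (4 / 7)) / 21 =1628 / 735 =2.21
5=5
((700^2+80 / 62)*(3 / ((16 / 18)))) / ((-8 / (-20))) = 256331925 / 62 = 4134385.89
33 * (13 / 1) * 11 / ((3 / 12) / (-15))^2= 16988400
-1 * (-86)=86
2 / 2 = 1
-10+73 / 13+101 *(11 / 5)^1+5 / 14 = 198537 / 910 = 218.17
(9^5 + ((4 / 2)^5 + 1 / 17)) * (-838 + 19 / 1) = -822585582 / 17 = -48387387.18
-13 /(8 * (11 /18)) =-117 /44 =-2.66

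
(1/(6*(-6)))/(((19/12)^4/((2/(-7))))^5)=3407786659953311219712/631774683900974919355727586007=0.00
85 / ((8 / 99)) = 8415 / 8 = 1051.88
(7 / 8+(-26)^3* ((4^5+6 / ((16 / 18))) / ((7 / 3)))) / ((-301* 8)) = 62113577 / 19264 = 3224.33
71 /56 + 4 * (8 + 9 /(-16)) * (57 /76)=2641 /112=23.58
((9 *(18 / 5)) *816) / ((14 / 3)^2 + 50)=34992 / 95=368.34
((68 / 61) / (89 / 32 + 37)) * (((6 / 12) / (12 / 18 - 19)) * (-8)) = 26112 / 4270915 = 0.01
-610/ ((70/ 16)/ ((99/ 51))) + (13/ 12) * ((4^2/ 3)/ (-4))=-272.10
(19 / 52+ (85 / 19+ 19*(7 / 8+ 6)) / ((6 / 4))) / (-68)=-44673 / 33592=-1.33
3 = 3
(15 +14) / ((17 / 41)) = 1189 / 17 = 69.94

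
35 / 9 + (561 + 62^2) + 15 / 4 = 158855 / 36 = 4412.64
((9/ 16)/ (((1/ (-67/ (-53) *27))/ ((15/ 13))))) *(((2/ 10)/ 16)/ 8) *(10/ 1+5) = 732645/ 1411072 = 0.52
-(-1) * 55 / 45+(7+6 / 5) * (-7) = -2528 / 45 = -56.18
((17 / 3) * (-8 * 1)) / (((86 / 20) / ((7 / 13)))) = -9520 / 1677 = -5.68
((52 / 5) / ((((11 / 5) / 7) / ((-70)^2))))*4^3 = 10377309.09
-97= -97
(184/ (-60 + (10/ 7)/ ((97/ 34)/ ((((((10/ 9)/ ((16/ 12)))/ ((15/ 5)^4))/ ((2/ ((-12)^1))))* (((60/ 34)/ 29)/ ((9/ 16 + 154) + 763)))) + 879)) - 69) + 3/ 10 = -16783521761001/ 233862356510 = -71.77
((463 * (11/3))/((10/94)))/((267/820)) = 39256844/801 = 49009.79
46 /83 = 0.55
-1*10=-10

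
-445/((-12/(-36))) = -1335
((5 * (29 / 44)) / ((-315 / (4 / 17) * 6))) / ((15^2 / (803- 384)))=-12151 / 15904350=-0.00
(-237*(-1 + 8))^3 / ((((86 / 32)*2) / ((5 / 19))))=-182641367160 / 817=-223551244.99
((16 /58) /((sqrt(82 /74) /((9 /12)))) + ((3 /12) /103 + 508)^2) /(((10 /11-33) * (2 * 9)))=-481857576299 /1078553376-11 * sqrt(1517) /1259151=-446.76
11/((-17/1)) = -11/17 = -0.65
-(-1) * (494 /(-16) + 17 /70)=-8577 /280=-30.63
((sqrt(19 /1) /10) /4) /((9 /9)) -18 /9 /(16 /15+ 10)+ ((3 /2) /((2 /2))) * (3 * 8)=sqrt(19) /40+ 2973 /83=35.93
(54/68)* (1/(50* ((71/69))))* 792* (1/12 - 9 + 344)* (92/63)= 1263502746/211225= 5981.79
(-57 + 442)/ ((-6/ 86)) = -16555/ 3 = -5518.33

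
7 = 7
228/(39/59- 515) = -0.44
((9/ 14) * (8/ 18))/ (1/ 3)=6/ 7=0.86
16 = 16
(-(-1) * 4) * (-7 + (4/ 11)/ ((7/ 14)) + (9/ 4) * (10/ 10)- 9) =-52.09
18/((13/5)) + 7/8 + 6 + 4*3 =25.80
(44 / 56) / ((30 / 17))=187 / 420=0.45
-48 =-48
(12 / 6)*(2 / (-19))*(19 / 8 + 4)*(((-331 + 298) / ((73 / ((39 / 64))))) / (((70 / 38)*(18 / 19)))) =138567 / 654080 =0.21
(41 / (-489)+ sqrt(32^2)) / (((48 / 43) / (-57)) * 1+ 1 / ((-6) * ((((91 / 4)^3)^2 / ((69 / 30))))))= -36204274176826878395 / 22215048276287312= -1629.72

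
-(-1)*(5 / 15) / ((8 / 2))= 1 / 12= 0.08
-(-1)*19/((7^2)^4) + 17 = 98001636/5764801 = 17.00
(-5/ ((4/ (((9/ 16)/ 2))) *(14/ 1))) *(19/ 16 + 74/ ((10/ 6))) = -4689/ 4096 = -1.14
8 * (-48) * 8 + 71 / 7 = -21433 / 7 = -3061.86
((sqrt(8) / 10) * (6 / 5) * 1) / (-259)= -6 * sqrt(2) / 6475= -0.00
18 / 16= 9 / 8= 1.12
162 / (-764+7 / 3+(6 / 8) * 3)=-0.21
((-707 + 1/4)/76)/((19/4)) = -2827/1444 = -1.96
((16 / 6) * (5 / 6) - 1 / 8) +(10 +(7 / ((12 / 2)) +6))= 1387 / 72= 19.26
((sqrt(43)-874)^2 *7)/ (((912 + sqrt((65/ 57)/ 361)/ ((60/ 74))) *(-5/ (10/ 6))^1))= -860152504311360/ 440094759149-2457688 *sqrt(159315)/ 440094759149 + 1074070114 *sqrt(3705)/ 440094759149 + 1968201573120 *sqrt(43)/ 440094759149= -1925.00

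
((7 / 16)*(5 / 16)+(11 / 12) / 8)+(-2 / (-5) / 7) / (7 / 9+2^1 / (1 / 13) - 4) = 1398599 / 5510400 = 0.25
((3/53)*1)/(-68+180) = 0.00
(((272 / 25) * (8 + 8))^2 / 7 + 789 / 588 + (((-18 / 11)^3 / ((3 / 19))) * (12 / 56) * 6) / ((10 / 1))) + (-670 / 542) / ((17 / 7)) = 3249807242922479 / 751159832500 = 4326.39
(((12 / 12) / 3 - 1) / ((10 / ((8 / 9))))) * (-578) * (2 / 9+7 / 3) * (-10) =-875.33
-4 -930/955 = -950/191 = -4.97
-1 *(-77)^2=-5929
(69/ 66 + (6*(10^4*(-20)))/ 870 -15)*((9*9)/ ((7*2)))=-72001143/ 8932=-8061.03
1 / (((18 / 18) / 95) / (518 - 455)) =5985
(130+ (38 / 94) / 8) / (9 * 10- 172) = -48899 / 30832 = -1.59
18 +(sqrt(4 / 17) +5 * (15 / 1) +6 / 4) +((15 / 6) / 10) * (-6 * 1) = 2 * sqrt(17) / 17 +93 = 93.49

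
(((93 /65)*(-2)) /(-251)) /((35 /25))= 186 /22841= 0.01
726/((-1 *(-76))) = 363/38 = 9.55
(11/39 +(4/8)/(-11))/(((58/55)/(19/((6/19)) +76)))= 28595/936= 30.55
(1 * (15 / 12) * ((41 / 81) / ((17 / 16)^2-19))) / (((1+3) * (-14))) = 328 / 518805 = 0.00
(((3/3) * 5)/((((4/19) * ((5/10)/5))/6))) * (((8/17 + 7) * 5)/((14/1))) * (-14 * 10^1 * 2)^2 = 5067300000/17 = 298076470.59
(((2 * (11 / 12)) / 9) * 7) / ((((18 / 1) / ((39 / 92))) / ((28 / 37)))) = 0.03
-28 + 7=-21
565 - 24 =541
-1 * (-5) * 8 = 40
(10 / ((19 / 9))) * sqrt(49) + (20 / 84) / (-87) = 1150915 / 34713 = 33.16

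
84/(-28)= -3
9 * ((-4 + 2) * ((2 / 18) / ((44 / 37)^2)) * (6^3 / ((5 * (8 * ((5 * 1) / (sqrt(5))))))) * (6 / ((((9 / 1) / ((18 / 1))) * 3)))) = -36963 * sqrt(5) / 6050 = -13.66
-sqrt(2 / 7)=-sqrt(14) / 7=-0.53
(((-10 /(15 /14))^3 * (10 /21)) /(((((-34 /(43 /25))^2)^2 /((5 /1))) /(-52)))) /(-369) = -69688839584 /39005612015625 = -0.00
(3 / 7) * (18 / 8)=0.96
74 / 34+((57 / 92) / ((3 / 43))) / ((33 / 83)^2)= 99388277 / 1703196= 58.35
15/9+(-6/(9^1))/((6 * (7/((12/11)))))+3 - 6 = -1.35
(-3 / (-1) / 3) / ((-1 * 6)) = -1 / 6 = -0.17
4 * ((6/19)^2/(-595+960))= 0.00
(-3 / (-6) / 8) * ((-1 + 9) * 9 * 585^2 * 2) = 3080025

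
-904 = -904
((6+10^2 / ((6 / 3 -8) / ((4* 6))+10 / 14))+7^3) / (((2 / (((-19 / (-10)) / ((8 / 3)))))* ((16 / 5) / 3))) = 1254627 / 6656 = 188.50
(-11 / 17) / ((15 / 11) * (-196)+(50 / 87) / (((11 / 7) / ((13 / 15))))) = 31581 / 13029310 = 0.00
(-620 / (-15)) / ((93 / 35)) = 140 / 9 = 15.56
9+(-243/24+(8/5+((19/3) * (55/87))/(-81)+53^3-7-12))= 125880638999/845640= 148858.43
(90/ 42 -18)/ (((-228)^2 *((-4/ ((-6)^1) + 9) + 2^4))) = -37/ 3113264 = -0.00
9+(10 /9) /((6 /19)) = 338 /27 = 12.52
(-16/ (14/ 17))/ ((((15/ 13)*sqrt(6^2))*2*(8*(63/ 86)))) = -9503/ 39690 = -0.24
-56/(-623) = 8/89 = 0.09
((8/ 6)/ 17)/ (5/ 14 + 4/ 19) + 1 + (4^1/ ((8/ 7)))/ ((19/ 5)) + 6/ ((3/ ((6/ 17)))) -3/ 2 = 185108/ 146319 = 1.27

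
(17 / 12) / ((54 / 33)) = 187 / 216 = 0.87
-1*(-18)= 18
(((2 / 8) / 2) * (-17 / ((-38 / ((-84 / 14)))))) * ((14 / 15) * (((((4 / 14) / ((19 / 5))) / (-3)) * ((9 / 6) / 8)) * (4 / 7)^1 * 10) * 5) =425 / 10108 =0.04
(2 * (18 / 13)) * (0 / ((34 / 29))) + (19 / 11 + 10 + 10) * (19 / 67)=4541 / 737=6.16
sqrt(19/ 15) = sqrt(285)/ 15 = 1.13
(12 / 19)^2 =144 / 361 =0.40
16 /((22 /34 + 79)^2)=1156 /458329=0.00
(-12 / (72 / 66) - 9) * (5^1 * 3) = -300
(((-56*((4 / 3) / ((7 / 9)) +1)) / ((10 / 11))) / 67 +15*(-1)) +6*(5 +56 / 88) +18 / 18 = 63834 / 3685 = 17.32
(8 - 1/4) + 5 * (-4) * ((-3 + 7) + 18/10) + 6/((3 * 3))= -1291/12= -107.58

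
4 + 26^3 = 17580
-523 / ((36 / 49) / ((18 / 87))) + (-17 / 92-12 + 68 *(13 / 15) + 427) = 4355069 / 13340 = 326.47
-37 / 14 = -2.64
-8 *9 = -72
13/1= 13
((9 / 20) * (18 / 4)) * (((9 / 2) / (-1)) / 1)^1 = -729 / 80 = -9.11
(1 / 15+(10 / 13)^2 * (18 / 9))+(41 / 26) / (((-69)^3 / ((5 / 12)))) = 8328346843 / 6662162520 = 1.25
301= 301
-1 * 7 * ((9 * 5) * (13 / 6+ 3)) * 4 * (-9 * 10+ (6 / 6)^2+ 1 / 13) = 7525560 / 13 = 578889.23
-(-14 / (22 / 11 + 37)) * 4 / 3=56 / 117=0.48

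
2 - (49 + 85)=-132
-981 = -981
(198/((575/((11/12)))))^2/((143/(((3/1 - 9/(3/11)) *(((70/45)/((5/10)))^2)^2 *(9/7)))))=-58436224/23209875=-2.52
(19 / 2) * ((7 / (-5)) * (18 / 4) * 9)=-10773 / 20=-538.65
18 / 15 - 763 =-3809 / 5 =-761.80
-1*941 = -941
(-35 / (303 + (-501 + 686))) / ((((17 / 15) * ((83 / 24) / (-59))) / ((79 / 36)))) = 2.37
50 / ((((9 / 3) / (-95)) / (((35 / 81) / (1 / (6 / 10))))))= -33250 / 81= -410.49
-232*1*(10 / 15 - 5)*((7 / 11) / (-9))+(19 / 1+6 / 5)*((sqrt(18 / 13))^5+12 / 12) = -5.31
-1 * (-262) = 262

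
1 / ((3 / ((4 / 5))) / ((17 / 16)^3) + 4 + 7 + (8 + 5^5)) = 4913 / 15461832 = 0.00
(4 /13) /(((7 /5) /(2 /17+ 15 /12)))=465 /1547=0.30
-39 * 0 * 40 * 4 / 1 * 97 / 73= 0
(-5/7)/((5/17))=-17/7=-2.43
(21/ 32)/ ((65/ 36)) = 189/ 520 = 0.36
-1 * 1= -1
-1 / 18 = -0.06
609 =609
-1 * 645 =-645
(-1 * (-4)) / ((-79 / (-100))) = 400 / 79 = 5.06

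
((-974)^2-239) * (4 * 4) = 15174992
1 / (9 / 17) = 1.89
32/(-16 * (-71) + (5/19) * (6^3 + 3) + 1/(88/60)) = 13376/499223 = 0.03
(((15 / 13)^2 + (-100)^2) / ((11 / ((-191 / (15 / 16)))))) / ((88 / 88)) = -1033065520 / 5577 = -185236.78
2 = 2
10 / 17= 0.59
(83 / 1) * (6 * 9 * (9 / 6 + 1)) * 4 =44820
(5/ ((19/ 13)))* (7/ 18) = 455/ 342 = 1.33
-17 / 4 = -4.25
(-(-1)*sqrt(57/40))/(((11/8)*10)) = sqrt(570)/275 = 0.09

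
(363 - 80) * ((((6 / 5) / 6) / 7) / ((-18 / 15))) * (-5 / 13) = 1415 / 546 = 2.59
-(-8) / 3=8 / 3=2.67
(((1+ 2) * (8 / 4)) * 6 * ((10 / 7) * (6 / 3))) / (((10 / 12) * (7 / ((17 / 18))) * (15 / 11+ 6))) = 2992 / 1323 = 2.26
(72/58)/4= 0.31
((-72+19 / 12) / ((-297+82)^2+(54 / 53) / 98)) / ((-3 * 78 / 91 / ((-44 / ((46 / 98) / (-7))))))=57958015115 / 149097569184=0.39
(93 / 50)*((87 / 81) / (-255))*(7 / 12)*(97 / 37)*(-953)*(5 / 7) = 83104459 / 10189800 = 8.16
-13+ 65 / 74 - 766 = -57581 / 74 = -778.12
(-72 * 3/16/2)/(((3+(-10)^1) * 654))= 0.00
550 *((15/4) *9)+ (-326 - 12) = 36449/2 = 18224.50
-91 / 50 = -1.82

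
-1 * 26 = -26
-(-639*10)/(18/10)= 3550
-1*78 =-78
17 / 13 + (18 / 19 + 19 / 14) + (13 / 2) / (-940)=11719063 / 3250520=3.61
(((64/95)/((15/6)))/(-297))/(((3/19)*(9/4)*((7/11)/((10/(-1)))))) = 1024/25515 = 0.04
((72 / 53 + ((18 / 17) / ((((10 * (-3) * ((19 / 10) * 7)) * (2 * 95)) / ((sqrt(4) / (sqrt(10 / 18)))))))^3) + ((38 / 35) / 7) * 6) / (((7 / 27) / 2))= 1605096 / 90895 - 314928 * sqrt(5) / 1734245401439228125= 17.66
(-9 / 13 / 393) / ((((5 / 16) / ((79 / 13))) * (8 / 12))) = -5688 / 110695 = -0.05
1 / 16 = 0.06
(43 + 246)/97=289/97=2.98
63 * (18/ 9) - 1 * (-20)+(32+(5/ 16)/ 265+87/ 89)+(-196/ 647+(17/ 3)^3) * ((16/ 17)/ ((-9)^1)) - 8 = 30657468507197/ 201718316304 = 151.98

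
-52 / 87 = -0.60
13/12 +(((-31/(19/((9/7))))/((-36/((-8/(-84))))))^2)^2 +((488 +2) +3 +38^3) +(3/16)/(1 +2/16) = 53907455722713697381/973651921932816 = 55366.25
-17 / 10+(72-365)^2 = 85847.30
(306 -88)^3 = 10360232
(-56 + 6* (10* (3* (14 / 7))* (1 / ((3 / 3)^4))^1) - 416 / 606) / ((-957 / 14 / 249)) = -1104.86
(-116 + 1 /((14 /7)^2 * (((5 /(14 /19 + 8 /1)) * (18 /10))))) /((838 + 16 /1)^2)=-649 /4088952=-0.00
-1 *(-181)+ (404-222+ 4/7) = 2545/7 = 363.57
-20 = -20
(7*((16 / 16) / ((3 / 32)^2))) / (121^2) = 7168 / 131769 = 0.05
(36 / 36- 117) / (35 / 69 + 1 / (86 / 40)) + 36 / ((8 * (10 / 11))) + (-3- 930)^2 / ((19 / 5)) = 10040428713 / 43852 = 228961.71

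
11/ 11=1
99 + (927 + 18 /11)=11304 /11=1027.64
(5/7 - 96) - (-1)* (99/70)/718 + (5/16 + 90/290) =-551888191/5830160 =-94.66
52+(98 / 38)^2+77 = 48970 / 361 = 135.65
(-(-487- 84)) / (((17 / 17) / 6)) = 3426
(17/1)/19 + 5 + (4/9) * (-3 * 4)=32/57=0.56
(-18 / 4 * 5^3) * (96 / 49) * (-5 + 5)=0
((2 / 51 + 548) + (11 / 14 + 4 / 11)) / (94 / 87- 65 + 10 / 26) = -1626124279 / 188124244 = -8.64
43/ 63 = 0.68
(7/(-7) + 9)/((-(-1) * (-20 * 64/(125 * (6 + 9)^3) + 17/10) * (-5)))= -270000/286363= -0.94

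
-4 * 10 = -40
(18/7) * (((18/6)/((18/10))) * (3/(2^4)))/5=9/56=0.16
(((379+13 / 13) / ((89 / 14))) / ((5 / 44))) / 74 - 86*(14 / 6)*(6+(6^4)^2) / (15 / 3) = -1109886262324 / 16465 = -67408822.49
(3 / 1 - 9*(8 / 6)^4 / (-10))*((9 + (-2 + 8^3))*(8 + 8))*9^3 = 35380022.40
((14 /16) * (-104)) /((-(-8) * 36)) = -91 /288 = -0.32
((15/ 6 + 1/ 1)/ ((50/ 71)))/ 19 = 0.26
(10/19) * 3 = 30/19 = 1.58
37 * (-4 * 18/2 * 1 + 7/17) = -22385/17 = -1316.76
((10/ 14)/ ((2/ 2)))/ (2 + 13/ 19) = 95/ 357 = 0.27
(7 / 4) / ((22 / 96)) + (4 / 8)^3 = 683 / 88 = 7.76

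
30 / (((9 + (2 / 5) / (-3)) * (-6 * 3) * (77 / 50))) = -1250 / 10241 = -0.12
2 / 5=0.40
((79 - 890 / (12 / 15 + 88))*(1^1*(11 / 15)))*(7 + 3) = 168443 / 333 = 505.83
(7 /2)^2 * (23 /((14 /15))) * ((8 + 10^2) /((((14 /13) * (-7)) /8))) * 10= -2421900 /7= -345985.71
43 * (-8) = -344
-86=-86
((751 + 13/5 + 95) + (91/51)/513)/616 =1.38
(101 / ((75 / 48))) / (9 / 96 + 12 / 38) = 982528 / 6225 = 157.84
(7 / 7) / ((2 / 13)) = 13 / 2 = 6.50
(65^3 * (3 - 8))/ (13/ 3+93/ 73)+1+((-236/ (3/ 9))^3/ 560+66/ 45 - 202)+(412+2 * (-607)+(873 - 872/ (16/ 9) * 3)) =-113495871161/ 128940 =-880222.36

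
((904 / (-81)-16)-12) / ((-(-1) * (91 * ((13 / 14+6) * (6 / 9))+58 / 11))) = -34892 / 379215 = -0.09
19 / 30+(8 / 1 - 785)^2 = 18111889 / 30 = 603729.63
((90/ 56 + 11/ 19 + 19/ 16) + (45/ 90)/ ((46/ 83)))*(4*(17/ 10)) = 3557641/ 122360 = 29.08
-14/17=-0.82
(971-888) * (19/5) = 1577/5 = 315.40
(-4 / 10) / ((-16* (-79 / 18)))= -9 / 1580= -0.01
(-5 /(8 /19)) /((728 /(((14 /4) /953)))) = -95 /1585792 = -0.00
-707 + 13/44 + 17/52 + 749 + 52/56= 87189/2002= 43.55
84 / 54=14 / 9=1.56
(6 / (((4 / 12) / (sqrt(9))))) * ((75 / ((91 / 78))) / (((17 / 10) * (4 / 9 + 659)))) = 437400 / 141253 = 3.10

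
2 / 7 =0.29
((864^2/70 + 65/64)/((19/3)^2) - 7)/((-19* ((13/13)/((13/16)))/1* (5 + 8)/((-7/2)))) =209350843/70236160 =2.98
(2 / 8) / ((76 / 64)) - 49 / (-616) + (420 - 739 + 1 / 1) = -317.71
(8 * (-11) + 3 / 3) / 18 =-29 / 6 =-4.83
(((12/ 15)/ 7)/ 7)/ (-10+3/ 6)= -8/ 4655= -0.00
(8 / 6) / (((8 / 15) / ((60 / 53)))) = 150 / 53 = 2.83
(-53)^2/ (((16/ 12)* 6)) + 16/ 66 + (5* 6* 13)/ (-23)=2030543/ 6072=334.41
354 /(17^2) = 354 /289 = 1.22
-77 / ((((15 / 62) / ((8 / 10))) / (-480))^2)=-4849467392 / 25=-193978695.68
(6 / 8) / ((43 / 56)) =0.98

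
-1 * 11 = -11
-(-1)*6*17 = 102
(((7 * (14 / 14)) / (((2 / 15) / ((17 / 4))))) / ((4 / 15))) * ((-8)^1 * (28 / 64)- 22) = -1365525 / 64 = -21336.33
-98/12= -49/6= -8.17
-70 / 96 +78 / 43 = 2239 / 2064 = 1.08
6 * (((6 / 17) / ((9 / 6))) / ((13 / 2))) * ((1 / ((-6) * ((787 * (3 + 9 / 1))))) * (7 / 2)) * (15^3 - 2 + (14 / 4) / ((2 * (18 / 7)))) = -130795 / 2889864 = -0.05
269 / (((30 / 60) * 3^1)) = 538 / 3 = 179.33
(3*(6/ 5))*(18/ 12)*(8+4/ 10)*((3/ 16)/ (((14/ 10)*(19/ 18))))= 5.76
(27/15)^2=81/25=3.24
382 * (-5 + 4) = -382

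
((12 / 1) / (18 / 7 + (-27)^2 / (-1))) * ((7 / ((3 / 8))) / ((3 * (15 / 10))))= -3136 / 45765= -0.07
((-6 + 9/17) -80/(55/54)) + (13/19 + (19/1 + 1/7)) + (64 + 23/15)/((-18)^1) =-455488073/6715170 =-67.83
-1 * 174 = -174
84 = 84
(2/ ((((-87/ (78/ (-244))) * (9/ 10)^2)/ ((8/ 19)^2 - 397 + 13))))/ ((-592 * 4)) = 2814500/ 1913911173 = 0.00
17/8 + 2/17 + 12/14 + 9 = 11519/952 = 12.10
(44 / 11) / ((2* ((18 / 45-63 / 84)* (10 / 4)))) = -16 / 7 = -2.29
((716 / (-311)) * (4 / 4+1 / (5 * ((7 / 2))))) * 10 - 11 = -76931 / 2177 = -35.34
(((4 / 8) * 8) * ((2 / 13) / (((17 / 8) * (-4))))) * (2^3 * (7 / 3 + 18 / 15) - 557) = 126896 / 3315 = 38.28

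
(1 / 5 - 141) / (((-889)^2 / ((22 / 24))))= -1936 / 11854815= -0.00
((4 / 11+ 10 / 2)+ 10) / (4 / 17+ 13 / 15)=13.94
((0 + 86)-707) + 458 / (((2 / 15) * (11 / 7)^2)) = 93174 / 121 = 770.03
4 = 4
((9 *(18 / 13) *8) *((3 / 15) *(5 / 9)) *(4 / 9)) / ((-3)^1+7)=16 / 13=1.23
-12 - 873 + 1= -884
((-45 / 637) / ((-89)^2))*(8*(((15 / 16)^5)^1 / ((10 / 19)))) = -129853125 / 1322693951488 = -0.00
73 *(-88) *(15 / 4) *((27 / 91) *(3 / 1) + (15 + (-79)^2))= -13716291930 / 91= -150728482.75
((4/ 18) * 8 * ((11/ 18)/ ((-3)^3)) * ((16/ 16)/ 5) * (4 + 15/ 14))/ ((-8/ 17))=13277/ 153090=0.09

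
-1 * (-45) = 45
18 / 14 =9 / 7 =1.29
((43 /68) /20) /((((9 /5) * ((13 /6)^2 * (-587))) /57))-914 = -6165667307 /6745804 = -914.00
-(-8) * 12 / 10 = 48 / 5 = 9.60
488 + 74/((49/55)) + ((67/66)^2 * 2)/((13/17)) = 796021685/1387386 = 573.76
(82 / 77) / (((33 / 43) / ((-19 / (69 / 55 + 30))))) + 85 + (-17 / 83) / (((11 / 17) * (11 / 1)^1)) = 84.13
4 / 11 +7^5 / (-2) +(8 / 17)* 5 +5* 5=-3132543 / 374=-8375.78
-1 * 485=-485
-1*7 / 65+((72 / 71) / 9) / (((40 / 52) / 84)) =56287 / 4615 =12.20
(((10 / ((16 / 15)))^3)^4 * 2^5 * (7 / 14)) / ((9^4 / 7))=33795833587646484375 / 4294967296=7868705687.03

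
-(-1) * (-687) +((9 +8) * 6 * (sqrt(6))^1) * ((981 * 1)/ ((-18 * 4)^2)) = -639.72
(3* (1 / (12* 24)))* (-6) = -1 / 16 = -0.06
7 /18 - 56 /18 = -49 /18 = -2.72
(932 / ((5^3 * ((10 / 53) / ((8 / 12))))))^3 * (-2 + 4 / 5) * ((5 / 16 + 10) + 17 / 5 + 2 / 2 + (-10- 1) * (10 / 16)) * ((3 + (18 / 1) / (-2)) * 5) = 5158834.37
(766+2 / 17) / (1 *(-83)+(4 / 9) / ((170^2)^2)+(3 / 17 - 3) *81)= -2.46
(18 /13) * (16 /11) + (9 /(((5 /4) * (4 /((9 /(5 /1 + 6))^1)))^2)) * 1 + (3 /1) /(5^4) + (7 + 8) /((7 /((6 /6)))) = 30298383 /6881875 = 4.40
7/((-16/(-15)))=105/16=6.56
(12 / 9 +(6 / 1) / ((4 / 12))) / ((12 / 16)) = 232 / 9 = 25.78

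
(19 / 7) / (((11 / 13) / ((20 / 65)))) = 76 / 77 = 0.99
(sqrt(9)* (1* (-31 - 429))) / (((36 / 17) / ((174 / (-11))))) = 113390 / 11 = 10308.18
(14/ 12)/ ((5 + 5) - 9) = 7/ 6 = 1.17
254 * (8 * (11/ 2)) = 11176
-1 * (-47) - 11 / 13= 600 / 13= 46.15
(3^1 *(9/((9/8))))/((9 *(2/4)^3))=64/3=21.33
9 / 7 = 1.29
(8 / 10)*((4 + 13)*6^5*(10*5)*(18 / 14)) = 47589120 / 7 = 6798445.71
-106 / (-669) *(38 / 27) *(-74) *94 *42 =-392262752 / 6021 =-65149.10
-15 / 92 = -0.16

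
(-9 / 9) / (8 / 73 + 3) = -73 / 227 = -0.32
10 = 10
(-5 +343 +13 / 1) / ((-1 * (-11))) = 351 / 11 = 31.91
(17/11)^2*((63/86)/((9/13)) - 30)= -719321/10406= -69.13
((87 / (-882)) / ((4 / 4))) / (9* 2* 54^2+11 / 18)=-87 / 46294955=-0.00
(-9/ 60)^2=9/ 400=0.02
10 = 10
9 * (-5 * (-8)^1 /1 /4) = 90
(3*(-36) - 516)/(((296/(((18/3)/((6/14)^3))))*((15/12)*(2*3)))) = -35672/1665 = -21.42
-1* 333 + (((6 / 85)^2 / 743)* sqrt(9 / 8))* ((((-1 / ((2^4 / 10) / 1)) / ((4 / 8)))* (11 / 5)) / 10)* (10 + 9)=-333 - 5643* sqrt(2) / 214727000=-333.00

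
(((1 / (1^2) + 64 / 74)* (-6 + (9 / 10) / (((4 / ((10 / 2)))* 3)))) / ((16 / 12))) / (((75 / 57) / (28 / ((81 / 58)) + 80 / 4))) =-354407 / 1480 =-239.46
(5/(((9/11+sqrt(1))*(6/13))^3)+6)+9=8108207/345600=23.46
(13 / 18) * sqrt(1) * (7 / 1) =91 / 18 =5.06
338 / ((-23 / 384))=-129792 / 23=-5643.13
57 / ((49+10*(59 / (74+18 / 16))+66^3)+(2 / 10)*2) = 57095 / 288032509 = 0.00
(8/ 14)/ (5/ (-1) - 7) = -1/ 21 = -0.05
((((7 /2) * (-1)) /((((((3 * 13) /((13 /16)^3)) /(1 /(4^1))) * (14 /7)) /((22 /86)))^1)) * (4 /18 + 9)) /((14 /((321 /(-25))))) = 0.01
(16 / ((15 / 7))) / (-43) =-112 / 645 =-0.17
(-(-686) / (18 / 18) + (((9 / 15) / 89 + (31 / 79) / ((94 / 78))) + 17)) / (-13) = -1162105499 / 21479705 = -54.10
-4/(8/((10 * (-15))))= 75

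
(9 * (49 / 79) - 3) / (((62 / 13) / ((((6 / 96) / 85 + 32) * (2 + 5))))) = 11881233 / 97960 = 121.29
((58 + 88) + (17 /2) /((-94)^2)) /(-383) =-2580129 /6768376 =-0.38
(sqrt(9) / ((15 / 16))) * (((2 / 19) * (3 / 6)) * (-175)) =-560 / 19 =-29.47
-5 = -5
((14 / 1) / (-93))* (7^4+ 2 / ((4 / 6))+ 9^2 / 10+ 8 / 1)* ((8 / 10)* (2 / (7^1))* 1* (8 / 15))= -172096 / 3875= -44.41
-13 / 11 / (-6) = 13 / 66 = 0.20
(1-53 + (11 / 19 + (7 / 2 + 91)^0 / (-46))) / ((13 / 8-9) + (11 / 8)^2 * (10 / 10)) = 479584 / 51129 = 9.38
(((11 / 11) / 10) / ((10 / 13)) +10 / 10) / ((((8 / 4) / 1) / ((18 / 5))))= 1017 / 500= 2.03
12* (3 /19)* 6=216 /19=11.37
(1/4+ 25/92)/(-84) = -1/161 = -0.01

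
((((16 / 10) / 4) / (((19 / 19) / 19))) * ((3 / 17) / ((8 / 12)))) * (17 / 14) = 171 / 70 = 2.44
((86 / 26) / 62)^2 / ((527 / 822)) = 759939 / 171179086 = 0.00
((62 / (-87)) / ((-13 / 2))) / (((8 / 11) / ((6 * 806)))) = 21142 / 29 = 729.03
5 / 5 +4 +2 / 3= 17 / 3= 5.67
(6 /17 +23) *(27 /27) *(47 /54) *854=7967393 /459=17358.15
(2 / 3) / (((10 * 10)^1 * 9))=1 / 1350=0.00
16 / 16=1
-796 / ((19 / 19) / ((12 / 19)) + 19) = -9552 / 247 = -38.67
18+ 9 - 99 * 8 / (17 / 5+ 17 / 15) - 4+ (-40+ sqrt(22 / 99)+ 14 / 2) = -3140 / 17+ sqrt(2) / 3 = -184.23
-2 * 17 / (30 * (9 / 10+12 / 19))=-646 / 873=-0.74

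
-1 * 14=-14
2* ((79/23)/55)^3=986078/2024284625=0.00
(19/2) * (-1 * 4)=-38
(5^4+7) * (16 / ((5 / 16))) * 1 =161792 / 5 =32358.40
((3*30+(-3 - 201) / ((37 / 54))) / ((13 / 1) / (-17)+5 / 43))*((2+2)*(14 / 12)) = 4369918 / 2923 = 1495.01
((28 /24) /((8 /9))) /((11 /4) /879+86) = 18459 /1209548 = 0.02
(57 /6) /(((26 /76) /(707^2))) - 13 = 180445320 /13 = 13880409.23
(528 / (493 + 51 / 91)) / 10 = 12012 / 112285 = 0.11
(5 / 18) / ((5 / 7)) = 7 / 18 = 0.39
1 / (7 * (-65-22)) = -1 / 609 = -0.00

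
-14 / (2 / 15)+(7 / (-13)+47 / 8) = -10365 / 104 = -99.66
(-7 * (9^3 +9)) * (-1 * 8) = 41328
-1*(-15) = 15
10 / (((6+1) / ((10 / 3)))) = 100 / 21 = 4.76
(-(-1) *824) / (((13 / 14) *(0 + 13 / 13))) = 11536 / 13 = 887.38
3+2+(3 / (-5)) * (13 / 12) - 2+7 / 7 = 67 / 20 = 3.35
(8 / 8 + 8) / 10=0.90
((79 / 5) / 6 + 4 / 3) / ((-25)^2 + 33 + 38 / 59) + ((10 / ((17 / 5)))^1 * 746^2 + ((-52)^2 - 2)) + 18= 32493224351357 / 19818600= 1639531.77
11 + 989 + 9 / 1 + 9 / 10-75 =934.90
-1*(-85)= 85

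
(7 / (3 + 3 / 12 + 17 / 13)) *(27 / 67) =3276 / 5293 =0.62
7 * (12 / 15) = 28 / 5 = 5.60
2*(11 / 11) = 2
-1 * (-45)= 45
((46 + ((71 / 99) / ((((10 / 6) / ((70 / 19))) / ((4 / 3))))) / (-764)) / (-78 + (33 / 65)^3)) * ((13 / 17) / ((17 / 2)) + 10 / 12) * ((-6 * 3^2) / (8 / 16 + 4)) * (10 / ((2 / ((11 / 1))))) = 359.96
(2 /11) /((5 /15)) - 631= -630.45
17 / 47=0.36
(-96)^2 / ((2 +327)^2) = 9216 / 108241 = 0.09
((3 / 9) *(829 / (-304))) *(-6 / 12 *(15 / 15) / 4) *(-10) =-4145 / 3648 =-1.14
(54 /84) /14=0.05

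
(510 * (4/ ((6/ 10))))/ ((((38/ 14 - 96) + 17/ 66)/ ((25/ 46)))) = -19635000/ 988517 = -19.86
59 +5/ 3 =182/ 3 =60.67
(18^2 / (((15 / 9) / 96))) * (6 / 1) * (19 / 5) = 10637568 / 25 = 425502.72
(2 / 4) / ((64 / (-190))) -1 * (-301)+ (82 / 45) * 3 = 292783 / 960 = 304.98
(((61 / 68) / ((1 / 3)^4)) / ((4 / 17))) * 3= 14823 / 16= 926.44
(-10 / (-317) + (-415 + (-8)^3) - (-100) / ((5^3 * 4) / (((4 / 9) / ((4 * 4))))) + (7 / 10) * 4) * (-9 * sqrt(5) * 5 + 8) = -21093094 / 2853 + 52732735 * sqrt(5) / 1268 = 85598.79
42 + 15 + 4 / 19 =1087 / 19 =57.21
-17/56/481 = -17/26936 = -0.00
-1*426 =-426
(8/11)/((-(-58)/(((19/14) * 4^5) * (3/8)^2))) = 2.45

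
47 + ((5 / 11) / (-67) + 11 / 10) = 354447 / 7370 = 48.09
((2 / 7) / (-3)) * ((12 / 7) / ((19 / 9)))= -72 / 931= -0.08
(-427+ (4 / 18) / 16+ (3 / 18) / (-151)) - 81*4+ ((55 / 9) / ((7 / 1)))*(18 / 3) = -56754491 / 76104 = -745.75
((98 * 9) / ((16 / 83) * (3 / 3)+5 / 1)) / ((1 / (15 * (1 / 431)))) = 1098090 / 185761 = 5.91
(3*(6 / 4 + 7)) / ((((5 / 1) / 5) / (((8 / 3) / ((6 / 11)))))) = 374 / 3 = 124.67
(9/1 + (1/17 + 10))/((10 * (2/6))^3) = 0.51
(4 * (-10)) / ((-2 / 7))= 140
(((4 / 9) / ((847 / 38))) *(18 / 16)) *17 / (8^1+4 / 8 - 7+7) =38 / 847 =0.04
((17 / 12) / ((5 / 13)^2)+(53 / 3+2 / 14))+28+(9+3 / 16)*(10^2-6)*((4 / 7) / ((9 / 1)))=231461 / 2100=110.22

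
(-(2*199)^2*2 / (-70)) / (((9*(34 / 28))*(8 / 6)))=79202 / 255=310.60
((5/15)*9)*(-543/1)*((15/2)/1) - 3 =-24441/2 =-12220.50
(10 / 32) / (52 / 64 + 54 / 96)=5 / 22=0.23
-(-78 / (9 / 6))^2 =-2704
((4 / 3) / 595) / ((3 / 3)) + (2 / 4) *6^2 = 32134 / 1785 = 18.00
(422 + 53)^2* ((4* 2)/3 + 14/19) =2303750/3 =767916.67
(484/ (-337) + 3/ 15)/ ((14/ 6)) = -0.53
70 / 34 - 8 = -101 / 17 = -5.94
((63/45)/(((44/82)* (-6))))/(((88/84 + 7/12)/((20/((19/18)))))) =-144648/28633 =-5.05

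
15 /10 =3 /2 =1.50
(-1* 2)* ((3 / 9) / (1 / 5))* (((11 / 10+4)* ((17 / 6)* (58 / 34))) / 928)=-0.09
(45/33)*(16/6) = 40/11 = 3.64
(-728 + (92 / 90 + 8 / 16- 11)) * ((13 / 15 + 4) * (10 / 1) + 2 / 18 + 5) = -16062266 / 405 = -39659.92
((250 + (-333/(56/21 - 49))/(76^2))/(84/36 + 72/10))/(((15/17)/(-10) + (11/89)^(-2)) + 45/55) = 0.40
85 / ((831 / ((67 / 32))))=0.21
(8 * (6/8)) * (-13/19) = -78/19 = -4.11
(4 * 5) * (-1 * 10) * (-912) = 182400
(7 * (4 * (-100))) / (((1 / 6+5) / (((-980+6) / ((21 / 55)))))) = 42856000 / 31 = 1382451.61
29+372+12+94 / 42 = 8720 / 21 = 415.24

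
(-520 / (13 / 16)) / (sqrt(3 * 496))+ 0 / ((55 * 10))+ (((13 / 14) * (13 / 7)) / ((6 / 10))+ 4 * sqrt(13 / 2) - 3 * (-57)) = -160 * sqrt(93) / 93+ 2 * sqrt(26)+ 51119 / 294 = 167.48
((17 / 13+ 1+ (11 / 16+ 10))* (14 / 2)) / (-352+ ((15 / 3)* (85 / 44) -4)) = -29733 / 113204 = -0.26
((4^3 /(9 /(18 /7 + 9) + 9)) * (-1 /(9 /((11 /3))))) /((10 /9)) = -12 /5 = -2.40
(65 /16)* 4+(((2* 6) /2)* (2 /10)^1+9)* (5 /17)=77 /4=19.25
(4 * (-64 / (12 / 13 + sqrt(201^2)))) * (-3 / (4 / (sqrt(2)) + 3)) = 9984 / 875 - 6656 * sqrt(2) / 875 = 0.65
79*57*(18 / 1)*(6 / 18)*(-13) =-351234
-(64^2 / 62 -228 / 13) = -19556 / 403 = -48.53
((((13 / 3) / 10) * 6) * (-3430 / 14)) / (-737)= 637 / 737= 0.86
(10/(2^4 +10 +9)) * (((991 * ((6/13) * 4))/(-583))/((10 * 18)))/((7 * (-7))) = 3964/38993955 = 0.00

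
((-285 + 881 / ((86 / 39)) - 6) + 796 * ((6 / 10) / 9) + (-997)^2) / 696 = 1282480061 / 897840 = 1428.41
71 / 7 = 10.14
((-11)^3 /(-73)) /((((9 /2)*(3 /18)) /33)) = 58564 /73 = 802.25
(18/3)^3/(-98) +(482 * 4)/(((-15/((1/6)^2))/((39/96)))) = -386797/105840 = -3.65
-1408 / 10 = -704 / 5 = -140.80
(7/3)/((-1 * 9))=-7/27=-0.26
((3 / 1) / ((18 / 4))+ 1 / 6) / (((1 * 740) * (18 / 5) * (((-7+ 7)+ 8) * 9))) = 5 / 1150848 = 0.00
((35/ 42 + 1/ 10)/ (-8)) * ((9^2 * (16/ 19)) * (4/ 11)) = -3024/ 1045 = -2.89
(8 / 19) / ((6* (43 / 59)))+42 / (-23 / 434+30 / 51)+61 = 1350856979 / 9678999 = 139.57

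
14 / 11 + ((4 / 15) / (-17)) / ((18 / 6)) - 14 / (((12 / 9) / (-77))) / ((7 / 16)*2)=7786126 / 8415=925.27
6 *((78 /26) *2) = 36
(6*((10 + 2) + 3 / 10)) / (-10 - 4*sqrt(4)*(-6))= 369 / 190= 1.94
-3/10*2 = -3/5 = -0.60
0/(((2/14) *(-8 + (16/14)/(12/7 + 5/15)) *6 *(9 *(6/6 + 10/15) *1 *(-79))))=0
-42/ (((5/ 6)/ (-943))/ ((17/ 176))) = 1009953/ 220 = 4590.70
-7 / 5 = -1.40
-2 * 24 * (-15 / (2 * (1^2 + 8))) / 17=40 / 17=2.35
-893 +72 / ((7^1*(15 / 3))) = -31183 / 35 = -890.94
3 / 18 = 1 / 6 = 0.17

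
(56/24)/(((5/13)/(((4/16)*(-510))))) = -1547/2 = -773.50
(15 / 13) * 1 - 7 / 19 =194 / 247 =0.79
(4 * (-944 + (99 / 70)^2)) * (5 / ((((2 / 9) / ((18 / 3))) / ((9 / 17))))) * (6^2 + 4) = -8973113256 / 833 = -10772044.73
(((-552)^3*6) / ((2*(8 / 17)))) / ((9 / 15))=-1787088960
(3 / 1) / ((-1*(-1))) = 3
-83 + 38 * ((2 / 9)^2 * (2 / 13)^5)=-2496197975 / 30074733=-83.00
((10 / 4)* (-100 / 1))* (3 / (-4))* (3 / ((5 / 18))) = 2025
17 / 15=1.13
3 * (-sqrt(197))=-3 * sqrt(197)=-42.11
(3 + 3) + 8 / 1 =14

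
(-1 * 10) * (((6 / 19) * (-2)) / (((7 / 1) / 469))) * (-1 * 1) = -8040 / 19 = -423.16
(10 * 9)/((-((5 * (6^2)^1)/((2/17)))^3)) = -1/39795300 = -0.00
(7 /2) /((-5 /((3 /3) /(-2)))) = 7 /20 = 0.35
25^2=625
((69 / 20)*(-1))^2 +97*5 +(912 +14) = 569161 / 400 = 1422.90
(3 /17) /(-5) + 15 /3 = 4.96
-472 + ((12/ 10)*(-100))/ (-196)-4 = -23294/ 49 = -475.39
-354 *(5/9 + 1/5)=-4012/15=-267.47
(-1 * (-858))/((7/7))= 858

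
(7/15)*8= 56/15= 3.73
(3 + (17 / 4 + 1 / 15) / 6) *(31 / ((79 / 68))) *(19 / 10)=13407407 / 71100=188.57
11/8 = 1.38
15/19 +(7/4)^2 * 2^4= 946/19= 49.79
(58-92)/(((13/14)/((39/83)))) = -1428/83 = -17.20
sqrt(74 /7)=sqrt(518) /7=3.25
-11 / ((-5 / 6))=66 / 5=13.20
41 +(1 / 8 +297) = 2705 / 8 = 338.12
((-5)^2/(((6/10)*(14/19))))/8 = 2375/336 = 7.07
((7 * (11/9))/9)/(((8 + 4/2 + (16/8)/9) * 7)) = 11/828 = 0.01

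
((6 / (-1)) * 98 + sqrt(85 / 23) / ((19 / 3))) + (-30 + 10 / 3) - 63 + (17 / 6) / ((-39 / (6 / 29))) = -255486 / 377 + 3 * sqrt(1955) / 437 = -677.38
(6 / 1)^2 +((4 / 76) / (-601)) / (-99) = 40697317 / 1130481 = 36.00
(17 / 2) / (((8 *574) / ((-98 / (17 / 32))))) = -14 / 41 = -0.34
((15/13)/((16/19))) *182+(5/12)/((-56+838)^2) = 249.38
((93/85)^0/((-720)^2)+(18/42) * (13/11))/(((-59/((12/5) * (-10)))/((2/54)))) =20217677/2649477600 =0.01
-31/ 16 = -1.94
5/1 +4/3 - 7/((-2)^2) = 55/12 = 4.58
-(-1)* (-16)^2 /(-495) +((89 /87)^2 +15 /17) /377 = -1366181504 /2668034655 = -0.51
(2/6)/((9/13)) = 13/27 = 0.48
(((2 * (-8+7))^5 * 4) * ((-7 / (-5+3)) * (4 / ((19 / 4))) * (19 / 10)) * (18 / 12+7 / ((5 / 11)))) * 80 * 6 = -29073408 / 5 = -5814681.60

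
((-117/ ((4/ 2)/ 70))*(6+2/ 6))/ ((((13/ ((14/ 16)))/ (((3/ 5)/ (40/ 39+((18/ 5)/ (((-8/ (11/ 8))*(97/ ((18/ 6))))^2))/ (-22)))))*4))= -1967796754560/ 7707818051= -255.30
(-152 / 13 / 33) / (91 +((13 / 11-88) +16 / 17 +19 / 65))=-12920 / 197469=-0.07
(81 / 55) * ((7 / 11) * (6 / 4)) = 1701 / 1210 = 1.41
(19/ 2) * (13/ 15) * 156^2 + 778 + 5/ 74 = 74423453/ 370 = 201144.47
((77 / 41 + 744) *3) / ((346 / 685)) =62843955 / 14186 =4430.00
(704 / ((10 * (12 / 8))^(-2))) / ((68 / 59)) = 2336400 / 17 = 137435.29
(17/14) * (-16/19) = -136/133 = -1.02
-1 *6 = -6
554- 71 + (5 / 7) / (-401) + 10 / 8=5437139 / 11228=484.25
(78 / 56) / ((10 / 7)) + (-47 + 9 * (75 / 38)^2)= -158351 / 14440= -10.97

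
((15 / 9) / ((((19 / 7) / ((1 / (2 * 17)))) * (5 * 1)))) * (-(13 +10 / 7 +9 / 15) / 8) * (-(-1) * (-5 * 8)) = 263 / 969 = 0.27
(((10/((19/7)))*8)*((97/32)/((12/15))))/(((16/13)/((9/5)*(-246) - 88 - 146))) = -18669105/304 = -61411.53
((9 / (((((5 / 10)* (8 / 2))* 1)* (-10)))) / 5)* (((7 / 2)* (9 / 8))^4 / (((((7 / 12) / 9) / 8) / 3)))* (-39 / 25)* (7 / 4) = 447872434191 / 20480000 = 21868.77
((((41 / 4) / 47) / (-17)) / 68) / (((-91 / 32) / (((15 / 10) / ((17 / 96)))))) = 11808 / 21012901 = 0.00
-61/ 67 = -0.91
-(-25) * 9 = 225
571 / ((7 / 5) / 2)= 5710 / 7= 815.71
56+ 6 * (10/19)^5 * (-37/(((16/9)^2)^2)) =139713574181/2535525376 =55.10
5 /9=0.56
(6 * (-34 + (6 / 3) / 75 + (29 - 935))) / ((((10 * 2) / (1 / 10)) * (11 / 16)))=-281992 / 6875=-41.02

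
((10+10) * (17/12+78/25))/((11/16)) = 21776/165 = 131.98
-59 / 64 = -0.92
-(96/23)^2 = -9216/529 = -17.42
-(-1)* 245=245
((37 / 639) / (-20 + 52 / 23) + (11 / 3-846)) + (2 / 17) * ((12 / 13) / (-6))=-2854955711 / 3389256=-842.35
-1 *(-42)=42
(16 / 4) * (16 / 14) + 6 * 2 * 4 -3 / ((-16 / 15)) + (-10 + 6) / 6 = 18385 / 336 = 54.72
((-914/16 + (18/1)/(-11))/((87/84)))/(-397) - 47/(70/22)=-14.63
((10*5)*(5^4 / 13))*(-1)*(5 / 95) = -31250 / 247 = -126.52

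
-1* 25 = -25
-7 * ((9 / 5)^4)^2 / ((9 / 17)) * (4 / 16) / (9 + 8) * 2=-33480783 / 781250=-42.86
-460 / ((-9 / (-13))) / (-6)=2990 / 27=110.74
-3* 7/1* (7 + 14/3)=-245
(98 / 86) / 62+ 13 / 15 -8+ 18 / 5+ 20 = 659237 / 39990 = 16.49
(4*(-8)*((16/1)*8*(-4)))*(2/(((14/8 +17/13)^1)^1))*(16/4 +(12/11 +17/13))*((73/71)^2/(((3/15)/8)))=2899547.48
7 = 7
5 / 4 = 1.25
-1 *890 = -890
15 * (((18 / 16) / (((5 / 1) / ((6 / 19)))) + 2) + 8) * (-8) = -22962 / 19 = -1208.53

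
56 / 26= 28 / 13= 2.15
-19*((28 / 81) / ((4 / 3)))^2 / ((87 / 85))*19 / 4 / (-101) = 1503565 / 25622892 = 0.06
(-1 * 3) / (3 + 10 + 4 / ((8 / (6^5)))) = -3 / 3901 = -0.00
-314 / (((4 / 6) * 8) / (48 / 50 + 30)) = -182277 / 100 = -1822.77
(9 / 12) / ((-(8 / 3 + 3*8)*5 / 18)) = -81 / 800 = -0.10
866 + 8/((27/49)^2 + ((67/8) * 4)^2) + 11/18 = 168174279971/194058090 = 866.62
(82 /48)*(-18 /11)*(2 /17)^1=-123 /374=-0.33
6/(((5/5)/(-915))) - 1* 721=-6211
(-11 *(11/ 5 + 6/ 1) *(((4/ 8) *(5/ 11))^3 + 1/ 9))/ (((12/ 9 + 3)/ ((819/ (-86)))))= 10136553/ 416240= 24.35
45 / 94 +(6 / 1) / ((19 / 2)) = 1983 / 1786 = 1.11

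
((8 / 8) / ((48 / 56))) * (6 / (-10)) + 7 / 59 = -343 / 590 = -0.58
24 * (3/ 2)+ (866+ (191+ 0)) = 1093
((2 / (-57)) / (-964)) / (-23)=-1 / 631902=-0.00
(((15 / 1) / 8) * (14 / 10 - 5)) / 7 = -27 / 28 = -0.96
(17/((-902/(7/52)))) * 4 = -119/11726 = -0.01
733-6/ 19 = 13921/ 19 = 732.68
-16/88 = -2/11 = -0.18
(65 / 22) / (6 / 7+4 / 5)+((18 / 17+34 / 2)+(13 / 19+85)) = 43492309 / 412148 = 105.53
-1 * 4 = -4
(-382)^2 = 145924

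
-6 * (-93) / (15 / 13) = 2418 / 5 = 483.60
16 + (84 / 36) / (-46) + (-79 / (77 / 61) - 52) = -1048097 / 10626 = -98.64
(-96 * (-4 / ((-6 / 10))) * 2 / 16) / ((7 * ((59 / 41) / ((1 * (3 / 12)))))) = -820 / 413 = -1.99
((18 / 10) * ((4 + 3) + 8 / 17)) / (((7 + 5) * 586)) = 381 / 199240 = 0.00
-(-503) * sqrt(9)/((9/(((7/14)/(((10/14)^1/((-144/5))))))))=-84504/25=-3380.16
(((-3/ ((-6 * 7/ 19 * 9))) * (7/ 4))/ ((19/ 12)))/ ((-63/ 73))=-73/ 378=-0.19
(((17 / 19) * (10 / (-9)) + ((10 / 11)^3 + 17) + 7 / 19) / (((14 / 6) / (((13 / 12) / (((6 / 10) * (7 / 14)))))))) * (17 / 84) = 538383625 / 100372041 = 5.36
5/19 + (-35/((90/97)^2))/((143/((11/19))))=0.10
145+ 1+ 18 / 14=1031 / 7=147.29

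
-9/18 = -1/2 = -0.50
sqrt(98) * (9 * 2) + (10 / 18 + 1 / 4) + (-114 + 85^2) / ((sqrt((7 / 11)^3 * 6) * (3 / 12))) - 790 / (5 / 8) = -45475 / 36 + 126 * sqrt(2) + 156442 * sqrt(462) / 147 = 21789.78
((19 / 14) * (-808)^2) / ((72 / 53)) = 41089628 / 63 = 652216.32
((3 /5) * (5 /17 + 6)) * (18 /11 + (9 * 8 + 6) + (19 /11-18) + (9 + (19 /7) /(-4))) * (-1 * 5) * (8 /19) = -14174718 /24871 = -569.93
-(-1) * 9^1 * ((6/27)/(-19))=-2/19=-0.11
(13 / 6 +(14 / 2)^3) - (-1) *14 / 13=27007 / 78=346.24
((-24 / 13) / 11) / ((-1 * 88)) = 3 / 1573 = 0.00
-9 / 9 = -1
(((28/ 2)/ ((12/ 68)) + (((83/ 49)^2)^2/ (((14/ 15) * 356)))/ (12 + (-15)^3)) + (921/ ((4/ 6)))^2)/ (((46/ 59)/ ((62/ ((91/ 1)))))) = 5717033612281896529349/ 3427728676119384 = 1667878.11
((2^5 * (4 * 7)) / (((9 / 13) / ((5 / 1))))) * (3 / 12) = 14560 / 9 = 1617.78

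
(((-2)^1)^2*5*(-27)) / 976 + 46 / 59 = 3259 / 14396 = 0.23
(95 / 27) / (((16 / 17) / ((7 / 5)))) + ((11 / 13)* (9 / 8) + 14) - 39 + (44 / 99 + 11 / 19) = -1898359 / 106704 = -17.79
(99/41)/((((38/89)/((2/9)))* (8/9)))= 8811/6232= 1.41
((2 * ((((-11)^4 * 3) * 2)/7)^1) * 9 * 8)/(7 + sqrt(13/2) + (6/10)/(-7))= 30612574080/101203 - 2213719200 * sqrt(26)/101203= 190950.63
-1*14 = -14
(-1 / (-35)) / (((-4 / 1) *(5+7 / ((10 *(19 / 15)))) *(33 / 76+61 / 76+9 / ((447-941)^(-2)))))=-361 / 616354751215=-0.00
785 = 785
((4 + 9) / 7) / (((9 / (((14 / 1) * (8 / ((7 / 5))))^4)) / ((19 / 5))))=2023424000 / 63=32117841.27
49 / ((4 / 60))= 735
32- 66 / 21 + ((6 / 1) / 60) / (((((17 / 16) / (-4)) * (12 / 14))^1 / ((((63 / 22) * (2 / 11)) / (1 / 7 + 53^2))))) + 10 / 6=8102388256 / 265445565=30.52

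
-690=-690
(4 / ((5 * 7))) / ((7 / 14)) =8 / 35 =0.23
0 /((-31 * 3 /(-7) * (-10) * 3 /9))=0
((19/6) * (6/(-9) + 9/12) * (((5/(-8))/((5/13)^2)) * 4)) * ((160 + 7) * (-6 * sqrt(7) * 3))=536237 * sqrt(7)/40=35468.74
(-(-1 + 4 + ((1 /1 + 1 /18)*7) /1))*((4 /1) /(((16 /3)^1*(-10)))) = 187 /240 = 0.78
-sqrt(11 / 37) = -sqrt(407) / 37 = -0.55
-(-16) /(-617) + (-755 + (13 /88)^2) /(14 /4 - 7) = 3606888303 /16723168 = 215.68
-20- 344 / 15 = -644 / 15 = -42.93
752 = 752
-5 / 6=-0.83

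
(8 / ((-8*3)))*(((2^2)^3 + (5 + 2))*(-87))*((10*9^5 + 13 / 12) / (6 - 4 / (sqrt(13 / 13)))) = 14589853687 / 24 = 607910570.29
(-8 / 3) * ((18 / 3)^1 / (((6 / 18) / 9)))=-432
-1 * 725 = -725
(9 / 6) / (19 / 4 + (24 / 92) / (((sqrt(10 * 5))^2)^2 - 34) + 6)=56718 / 406483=0.14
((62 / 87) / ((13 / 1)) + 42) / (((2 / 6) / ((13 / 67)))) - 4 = 39792 / 1943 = 20.48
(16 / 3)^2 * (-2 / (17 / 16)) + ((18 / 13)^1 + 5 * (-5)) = -153467 / 1989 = -77.16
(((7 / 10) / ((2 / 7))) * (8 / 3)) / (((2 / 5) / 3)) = 49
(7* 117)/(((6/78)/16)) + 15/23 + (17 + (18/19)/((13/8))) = 967873306/5681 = 170370.24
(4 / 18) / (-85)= -2 / 765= -0.00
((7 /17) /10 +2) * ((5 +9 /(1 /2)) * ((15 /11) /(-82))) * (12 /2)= -71829 /15334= -4.68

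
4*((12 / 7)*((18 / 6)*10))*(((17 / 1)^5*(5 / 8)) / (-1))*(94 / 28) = -30029975550 / 49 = -612856643.88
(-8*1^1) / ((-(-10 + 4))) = -4 / 3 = -1.33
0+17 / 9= 17 / 9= 1.89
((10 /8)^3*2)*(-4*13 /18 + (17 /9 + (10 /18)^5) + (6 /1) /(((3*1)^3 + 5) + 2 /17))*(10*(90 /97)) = -27.55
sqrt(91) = 9.54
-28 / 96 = -7 / 24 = -0.29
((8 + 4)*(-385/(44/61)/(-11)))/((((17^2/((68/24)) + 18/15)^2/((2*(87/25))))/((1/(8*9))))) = 61915/11715264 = 0.01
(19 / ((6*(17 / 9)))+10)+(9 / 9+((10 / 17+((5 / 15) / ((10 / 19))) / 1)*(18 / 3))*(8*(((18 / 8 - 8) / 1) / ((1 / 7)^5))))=-5666516.81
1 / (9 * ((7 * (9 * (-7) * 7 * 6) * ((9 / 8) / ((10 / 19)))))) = -40 / 14252679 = -0.00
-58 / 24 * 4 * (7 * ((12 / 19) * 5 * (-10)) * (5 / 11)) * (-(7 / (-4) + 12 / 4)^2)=-634375 / 418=-1517.64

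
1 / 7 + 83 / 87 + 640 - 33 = 608.10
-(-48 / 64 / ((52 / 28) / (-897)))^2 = -2099601 / 16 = -131225.06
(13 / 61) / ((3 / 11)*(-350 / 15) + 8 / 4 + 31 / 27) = -3861 / 58255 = -0.07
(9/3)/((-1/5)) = -15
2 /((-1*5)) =-2 /5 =-0.40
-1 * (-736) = 736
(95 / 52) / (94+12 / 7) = 133 / 6968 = 0.02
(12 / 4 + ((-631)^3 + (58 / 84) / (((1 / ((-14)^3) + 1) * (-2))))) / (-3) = 2067450572494 / 24687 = 83746529.45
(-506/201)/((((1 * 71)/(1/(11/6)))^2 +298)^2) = -218592/25812073926307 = -0.00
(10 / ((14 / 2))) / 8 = 5 / 28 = 0.18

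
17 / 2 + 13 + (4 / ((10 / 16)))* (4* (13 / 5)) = 4403 / 50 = 88.06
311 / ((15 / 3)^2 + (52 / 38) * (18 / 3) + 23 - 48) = 5909 / 156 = 37.88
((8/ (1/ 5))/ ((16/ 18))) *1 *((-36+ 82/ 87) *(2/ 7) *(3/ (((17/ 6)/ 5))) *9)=-74115000/ 3451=-21476.38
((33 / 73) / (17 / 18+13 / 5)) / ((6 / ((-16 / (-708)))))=0.00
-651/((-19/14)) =9114/19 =479.68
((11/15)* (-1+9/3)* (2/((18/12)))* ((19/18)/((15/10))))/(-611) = -1672/742365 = -0.00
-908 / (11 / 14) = -12712 / 11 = -1155.64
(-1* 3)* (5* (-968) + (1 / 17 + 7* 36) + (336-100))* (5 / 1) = 1109745 / 17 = 65279.12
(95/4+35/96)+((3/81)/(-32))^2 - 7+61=58312225/746496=78.11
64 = 64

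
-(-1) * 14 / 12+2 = 19 / 6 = 3.17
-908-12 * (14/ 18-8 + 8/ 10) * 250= 55076/ 3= 18358.67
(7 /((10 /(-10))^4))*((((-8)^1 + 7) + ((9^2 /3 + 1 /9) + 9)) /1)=2212 /9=245.78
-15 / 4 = -3.75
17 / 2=8.50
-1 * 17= -17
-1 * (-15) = 15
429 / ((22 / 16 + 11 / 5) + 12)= 17160 / 623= 27.54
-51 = -51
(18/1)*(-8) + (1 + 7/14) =-285/2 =-142.50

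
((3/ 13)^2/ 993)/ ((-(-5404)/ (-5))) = -15/ 302294356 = -0.00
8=8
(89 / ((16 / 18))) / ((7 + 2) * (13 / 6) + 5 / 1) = 801 / 196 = 4.09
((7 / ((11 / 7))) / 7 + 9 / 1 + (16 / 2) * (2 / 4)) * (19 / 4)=1425 / 22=64.77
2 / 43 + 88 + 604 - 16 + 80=32510 / 43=756.05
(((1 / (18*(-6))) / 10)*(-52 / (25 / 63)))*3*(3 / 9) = 91 / 750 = 0.12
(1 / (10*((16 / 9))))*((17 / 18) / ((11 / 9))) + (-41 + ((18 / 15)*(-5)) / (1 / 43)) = -1052327 / 3520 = -298.96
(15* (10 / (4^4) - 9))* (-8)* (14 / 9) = 40145 / 24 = 1672.71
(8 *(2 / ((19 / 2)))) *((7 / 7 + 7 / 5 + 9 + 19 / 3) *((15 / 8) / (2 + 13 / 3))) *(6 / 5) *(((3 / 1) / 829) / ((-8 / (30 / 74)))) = -1134 / 582787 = -0.00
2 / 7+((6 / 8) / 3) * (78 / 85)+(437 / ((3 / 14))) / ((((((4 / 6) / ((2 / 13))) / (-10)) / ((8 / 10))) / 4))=-232965471 / 15470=-15059.18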